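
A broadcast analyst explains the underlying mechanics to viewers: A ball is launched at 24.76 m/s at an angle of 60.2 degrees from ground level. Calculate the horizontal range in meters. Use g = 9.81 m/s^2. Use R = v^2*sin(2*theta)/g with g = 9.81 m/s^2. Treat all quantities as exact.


R = v^2 * sin(2*theta) / g
Convert angle to radians: theta = 60.2 deg = 1.0507 rad
sin(2*theta) = sin(2.1014) = 0.8625
R = 24.76^2 * 0.8625 / 9.81
R = 613.0576 * 0.8625 / 9.81 = 53.9012 m

53.9012 m


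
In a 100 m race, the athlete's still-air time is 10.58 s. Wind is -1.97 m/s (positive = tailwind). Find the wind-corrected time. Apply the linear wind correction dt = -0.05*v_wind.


dt = -0.05 * v_wind = -0.05 * -1.97 = 0.0985 s
t_corrected = t_still + dt = 10.58 + (0.0985)
t_corrected = 10.6785 s

10.6785 s


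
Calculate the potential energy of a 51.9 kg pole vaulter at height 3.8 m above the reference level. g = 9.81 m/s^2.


PE = m * g * h
PE = 51.9 * 9.81 * 3.8
PE = 509.139 * 3.8 = 1934.7282 J

1934.7282 J


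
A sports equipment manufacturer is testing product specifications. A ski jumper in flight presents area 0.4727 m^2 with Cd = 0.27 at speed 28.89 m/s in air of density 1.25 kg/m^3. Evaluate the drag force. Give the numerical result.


Fd = 0.5 * Cd * rho * A * v^2
Fd = 0.5 * 0.27 * 1.25 * 0.4727 * 28.89^2
v^2 = 834.6321
Fd = 0.5 * 0.27 * 1.25 * 0.4727 * 834.6321 = 66.577 N

66.577 N


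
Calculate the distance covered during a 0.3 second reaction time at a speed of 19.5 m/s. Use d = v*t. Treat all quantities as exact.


d = v * t
d = 19.5 * 0.3
d = 5.85 m

5.85 m


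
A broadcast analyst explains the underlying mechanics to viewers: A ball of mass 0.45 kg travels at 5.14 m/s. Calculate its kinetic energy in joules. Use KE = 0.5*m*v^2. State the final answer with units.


KE = 0.5 * m * v^2
KE = 0.5 * 0.45 * 5.14^2
KE = 0.5 * 0.45 * 26.4196 = 5.9444 J

5.9444 J


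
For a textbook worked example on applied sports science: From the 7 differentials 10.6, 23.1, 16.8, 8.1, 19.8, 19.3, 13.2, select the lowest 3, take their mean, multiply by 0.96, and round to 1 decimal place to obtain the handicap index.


All differentials: 10.6, 23.1, 16.8, 8.1, 19.8, 19.3, 13.2
Sorted: 8.1, 10.6, 13.2, 16.8, 19.3, 19.8, 23.1
Best 3: 8.1, 10.6, 13.2
Average of best = 31.9 / 3 = 10.6333
Raw index = 10.6333 * 0.96 = 10.208
Handicap index = round(10.208, 1) = 10.2

10.2


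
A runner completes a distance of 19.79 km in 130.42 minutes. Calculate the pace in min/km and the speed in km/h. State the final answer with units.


Pace = time / distance = 130.42 min / 19.79 km = 6.5902 min/km
Speed = distance / time_in_hours = 19.79 / 2.1737 hr
Speed = 9.1044 km/h

6.5902 min/km, 9.1044 km/h


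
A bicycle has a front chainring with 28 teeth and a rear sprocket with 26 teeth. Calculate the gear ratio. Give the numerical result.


GR = front_teeth / rear_teeth
GR = 28 / 26
GR = 1.0769

1.0769


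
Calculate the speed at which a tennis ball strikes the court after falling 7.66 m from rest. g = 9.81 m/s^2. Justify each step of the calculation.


v = sqrt(2 * g * h)
v = sqrt(2 * 9.81 * 7.66)
v = sqrt(150.2892) = 12.2592 m/s

12.2592 m/s


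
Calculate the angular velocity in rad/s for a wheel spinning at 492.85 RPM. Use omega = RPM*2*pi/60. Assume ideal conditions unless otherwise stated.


omega = RPM * 2 * pi / 60
omega = 492.85 * 2 * 3.14159 / 60
omega = 3096.6679 / 60 = 51.6111 rad/s

51.6111 rad/s


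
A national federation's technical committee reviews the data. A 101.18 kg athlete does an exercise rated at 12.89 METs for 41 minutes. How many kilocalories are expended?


kcal = MET * mass * time_hr
Convert time: 41 min = 0.6833 hr
kcal = 12.89 * 101.18 * 0.6833
kcal = 891.2103 kcal

891.2103 kcal


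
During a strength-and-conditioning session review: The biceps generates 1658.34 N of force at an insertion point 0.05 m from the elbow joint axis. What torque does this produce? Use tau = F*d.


tau = F * d
tau = 1658.34 * 0.05
tau = 82.917 N*m

82.917 N*m


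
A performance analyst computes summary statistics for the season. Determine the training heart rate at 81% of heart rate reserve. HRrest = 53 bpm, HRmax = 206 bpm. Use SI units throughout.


Target = HRrest + pct*(HRmax - HRrest)
Heart rate reserve = HRmax - HRrest = 206 - 53 = 153 bpm
Fraction = 81% = 0.81
Target = 53 + 0.81 * 153
Target = 53 + 123.93 = 176.93 bpm

176.93 bpm


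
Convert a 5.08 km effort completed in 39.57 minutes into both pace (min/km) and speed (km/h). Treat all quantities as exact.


Pace = time / distance = 39.57 min / 5.08 km = 7.7894 min/km
Speed = distance / time_in_hours = 5.08 / 0.6595 hr
Speed = 7.7028 km/h

7.7894 min/km, 7.7028 km/h


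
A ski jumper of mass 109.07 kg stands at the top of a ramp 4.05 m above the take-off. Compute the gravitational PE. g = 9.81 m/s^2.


PE = m * g * h
PE = 109.07 * 9.81 * 4.05
PE = 1069.9767 * 4.05 = 4333.4056 J

4333.4056 J


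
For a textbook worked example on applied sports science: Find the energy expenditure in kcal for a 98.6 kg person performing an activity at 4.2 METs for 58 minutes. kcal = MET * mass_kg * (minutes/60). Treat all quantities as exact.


kcal = MET * mass * time_hr
Convert time: 58 min = 0.9667 hr
kcal = 4.2 * 98.6 * 0.9667
kcal = 400.316 kcal

400.316 kcal


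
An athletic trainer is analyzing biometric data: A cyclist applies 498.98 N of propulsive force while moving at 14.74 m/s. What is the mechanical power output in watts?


P = F * v
P = 498.98 * 14.74
P = 7354.9652 W

7354.9652 W


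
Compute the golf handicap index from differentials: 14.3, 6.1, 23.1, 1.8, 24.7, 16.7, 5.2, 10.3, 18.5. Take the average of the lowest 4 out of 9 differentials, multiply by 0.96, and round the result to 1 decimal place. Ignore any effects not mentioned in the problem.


All differentials: 14.3, 6.1, 23.1, 1.8, 24.7, 16.7, 5.2, 10.3, 18.5
Sorted: 1.8, 5.2, 6.1, 10.3, 14.3, 16.7, 18.5, 23.1, 24.7
Best 4: 1.8, 5.2, 6.1, 10.3
Average of best = 23.4 / 4 = 5.85
Raw index = 5.85 * 0.96 = 5.616
Handicap index = round(5.616, 1) = 5.6

5.6


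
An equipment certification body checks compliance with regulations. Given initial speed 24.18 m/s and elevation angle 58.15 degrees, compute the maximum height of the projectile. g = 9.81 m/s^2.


H = (v*sin(theta))^2 / (2*g)
vy = v*sin(theta) = 24.18 * sin(58.15 deg) = 20.5393 m/s
H = vy^2 / (2*g) = 421.8619 / (2*9.81)
H = 421.8619 / 19.62 = 21.5016 m

21.5016 m


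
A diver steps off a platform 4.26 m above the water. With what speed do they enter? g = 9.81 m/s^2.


v = sqrt(2 * g * h)
v = sqrt(2 * 9.81 * 4.26)
v = sqrt(83.5812) = 9.1423 m/s

9.1423 m/s


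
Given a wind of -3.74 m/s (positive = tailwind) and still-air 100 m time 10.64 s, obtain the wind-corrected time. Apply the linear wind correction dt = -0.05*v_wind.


dt = -0.05 * v_wind = -0.05 * -3.74 = 0.187 s
t_corrected = t_still + dt = 10.64 + (0.187)
t_corrected = 10.827 s

10.827 s


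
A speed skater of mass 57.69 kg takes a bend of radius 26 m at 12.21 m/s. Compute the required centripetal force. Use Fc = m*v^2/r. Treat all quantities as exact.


Fc = m * v^2 / r
v^2 = 12.21^2 = 149.0841
Fc = 57.69 * 149.0841 / 26
Fc = 8600.6617 / 26 = 330.7947 N

330.7947 N


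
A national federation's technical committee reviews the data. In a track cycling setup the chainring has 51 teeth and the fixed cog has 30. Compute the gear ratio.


GR = front_teeth / rear_teeth
GR = 51 / 30
GR = 1.7

1.7


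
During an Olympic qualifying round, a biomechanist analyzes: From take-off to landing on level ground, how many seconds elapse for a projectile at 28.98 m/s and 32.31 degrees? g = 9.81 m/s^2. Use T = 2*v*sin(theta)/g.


T = 2*v*sin(theta)/g
sin(theta) = sin(32.31 deg) = 0.5345
T = 2*28.98*0.5345 / 9.81
T = 30.9796 / 9.81 = 3.158 s

3.158 s


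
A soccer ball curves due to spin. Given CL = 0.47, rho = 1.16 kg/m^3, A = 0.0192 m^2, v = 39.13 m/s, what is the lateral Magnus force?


FM = 0.5 * CL * rho * A * v^2
FM = 0.5 * 0.47 * 1.16 * 0.0192 * 39.13^2
v^2 = 1531.1569
FM = 0.5 * 0.47 * 1.16 * 0.0192 * 1531.1569 = 8.014 N

8.014 N


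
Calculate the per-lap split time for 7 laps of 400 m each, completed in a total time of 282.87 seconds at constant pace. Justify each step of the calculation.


Split time = total_time / n_laps = 282.87 / 7
Split time = 40.41 s per lap

40.41 s


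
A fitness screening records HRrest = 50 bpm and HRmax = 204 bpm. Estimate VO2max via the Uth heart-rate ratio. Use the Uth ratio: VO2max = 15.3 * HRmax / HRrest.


VO2max = 15.3 * HRmax / HRrest
VO2max = 15.3 * 204 / 50
VO2max = 3121.2 / 50 = 62.424 mL/kg/min

62.424 mL/kg/min


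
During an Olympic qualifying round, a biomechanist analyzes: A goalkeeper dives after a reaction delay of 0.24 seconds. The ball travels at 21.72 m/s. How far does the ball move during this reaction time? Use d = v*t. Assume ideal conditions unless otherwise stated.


d = v * t
d = 21.72 * 0.24
d = 5.2128 m

5.2128 m


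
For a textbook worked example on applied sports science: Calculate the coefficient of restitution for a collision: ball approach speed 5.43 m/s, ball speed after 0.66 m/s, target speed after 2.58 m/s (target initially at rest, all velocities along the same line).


e = (v2_after - v1_after) / (v1_before - v2_before)
Numerator = 2.58 - 0.66 = 1.92
Denominator = 5.43 - 0 = 5.43
e = 1.92 / 5.43 = 0.3536

0.3536


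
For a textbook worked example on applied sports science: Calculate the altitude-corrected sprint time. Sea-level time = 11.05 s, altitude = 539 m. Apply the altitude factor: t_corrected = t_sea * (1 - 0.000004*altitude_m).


Correction factor = 1 - 0.000004 * 539 = 0.997844
t_corrected = t_sea * factor = 11.05 * 0.997844
t_corrected = 11.0262 s

11.0262 s


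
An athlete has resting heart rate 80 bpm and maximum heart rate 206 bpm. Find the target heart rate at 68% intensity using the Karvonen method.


Target = HRrest + pct*(HRmax - HRrest)
Heart rate reserve = HRmax - HRrest = 206 - 80 = 126 bpm
Fraction = 68% = 0.68
Target = 80 + 0.68 * 126
Target = 80 + 85.68 = 165.68 bpm

165.68 bpm


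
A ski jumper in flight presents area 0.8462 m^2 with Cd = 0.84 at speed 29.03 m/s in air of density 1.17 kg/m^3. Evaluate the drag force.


Fd = 0.5 * Cd * rho * A * v^2
Fd = 0.5 * 0.84 * 1.17 * 0.8462 * 29.03^2
v^2 = 842.7409
Fd = 0.5 * 0.84 * 1.17 * 0.8462 * 842.7409 = 350.4308 N

350.4308 N


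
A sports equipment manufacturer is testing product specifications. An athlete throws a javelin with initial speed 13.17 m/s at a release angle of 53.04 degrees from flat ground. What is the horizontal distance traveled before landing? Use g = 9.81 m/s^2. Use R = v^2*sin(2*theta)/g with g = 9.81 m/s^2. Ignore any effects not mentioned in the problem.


R = v^2 * sin(2*theta) / g
Convert angle to radians: theta = 53.04 deg = 0.9257 rad
sin(2*theta) = sin(1.8514) = 0.9609
R = 13.17^2 * 0.9609 / 9.81
R = 173.4489 * 0.9609 / 9.81 = 16.9891 m

16.9891 m


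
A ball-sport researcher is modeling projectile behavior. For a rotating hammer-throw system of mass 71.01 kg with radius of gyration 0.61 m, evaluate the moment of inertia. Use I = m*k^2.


I = m * k^2
I = 71.01 * 0.61^2
I = 71.01 * 0.3721 = 26.4228 kg*m^2

26.4228 kg*m^2


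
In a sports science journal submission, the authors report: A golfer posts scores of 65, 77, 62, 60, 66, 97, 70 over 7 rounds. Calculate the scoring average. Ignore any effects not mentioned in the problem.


Average = sum / n
Sum = 497
Average = 497 / 7 = 71

71


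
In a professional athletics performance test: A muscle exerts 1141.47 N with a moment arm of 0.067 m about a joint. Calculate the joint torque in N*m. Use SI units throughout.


tau = F * d
tau = 1141.47 * 0.067
tau = 76.4785 N*m

76.4785 N*m


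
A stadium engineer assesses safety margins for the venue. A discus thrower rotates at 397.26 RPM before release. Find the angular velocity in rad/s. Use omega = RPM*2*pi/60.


omega = RPM * 2 * pi / 60
omega = 397.26 * 2 * 3.14159 / 60
omega = 2496.0582 / 60 = 41.601 rad/s

41.601 rad/s


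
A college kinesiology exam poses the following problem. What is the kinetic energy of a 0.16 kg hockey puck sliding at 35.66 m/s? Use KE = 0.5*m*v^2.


KE = 0.5 * m * v^2
KE = 0.5 * 0.16 * 35.66^2
KE = 0.5 * 0.16 * 1271.6356 = 101.7308 J

101.7308 J


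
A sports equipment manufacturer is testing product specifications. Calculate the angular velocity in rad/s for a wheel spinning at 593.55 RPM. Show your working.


omega = RPM * 2 * pi / 60
omega = 593.55 * 2 * 3.14159 / 60
omega = 3729.3846 / 60 = 62.1564 rad/s

62.1564 rad/s


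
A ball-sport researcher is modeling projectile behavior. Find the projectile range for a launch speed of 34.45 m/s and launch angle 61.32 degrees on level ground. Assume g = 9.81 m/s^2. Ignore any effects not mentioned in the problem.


R = v^2 * sin(2*theta) / g
Convert angle to radians: theta = 61.32 deg = 1.0702 rad
sin(2*theta) = sin(2.1405) = 0.8421
R = 34.45^2 * 0.8421 / 9.81
R = 1186.8025 * 0.8421 / 9.81 = 101.8734 m

101.8734 m


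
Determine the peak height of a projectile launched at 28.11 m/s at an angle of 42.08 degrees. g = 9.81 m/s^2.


H = (v*sin(theta))^2 / (2*g)
vy = v*sin(theta) = 28.11 * sin(42.08 deg) = 18.8384 m/s
H = vy^2 / (2*g) = 354.8857 / (2*9.81)
H = 354.8857 / 19.62 = 18.088 m

18.088 m


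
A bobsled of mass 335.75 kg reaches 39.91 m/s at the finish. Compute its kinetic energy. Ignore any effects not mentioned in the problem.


KE = 0.5 * m * v^2
KE = 0.5 * 335.75 * 39.91^2
KE = 0.5 * 335.75 * 1592.8081 = 267392.6598 J

267392.6598 J


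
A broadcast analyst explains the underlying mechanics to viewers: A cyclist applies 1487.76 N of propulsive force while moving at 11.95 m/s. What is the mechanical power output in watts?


P = F * v
P = 1487.76 * 11.95
P = 17778.732 W

17778.732 W


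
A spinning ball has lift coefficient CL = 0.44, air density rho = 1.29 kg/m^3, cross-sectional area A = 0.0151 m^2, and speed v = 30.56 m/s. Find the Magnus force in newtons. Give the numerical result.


FM = 0.5 * CL * rho * A * v^2
FM = 0.5 * 0.44 * 1.29 * 0.0151 * 30.56^2
v^2 = 933.9136
FM = 0.5 * 0.44 * 1.29 * 0.0151 * 933.9136 = 4.0022 N

4.0022 N


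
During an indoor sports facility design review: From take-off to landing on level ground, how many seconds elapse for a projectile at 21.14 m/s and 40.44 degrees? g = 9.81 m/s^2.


T = 2*v*sin(theta)/g
sin(theta) = sin(40.44 deg) = 0.6487
T = 2*21.14*0.6487 / 9.81
T = 27.425 / 9.81 = 2.7956 s

2.7956 s


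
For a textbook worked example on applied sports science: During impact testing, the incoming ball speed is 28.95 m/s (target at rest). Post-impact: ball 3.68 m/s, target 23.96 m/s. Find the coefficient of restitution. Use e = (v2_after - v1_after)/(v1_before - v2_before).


e = (v2_after - v1_after) / (v1_before - v2_before)
Numerator = 23.96 - 3.68 = 20.28
Denominator = 28.95 - 0 = 28.95
e = 20.28 / 28.95 = 0.7005

0.7005


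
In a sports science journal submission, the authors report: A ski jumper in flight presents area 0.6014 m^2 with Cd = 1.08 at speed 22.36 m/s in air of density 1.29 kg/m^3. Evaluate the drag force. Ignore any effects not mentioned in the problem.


Fd = 0.5 * Cd * rho * A * v^2
Fd = 0.5 * 1.08 * 1.29 * 0.6014 * 22.36^2
v^2 = 499.9696
Fd = 0.5 * 1.08 * 1.29 * 0.6014 * 499.9696 = 209.4549 N

209.4549 N


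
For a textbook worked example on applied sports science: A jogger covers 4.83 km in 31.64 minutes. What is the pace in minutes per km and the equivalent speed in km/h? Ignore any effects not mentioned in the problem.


Pace = time / distance = 31.64 min / 4.83 km = 6.5507 min/km
Speed = distance / time_in_hours = 4.83 / 0.5273 hr
Speed = 9.1593 km/h

6.5507 min/km, 9.1593 km/h


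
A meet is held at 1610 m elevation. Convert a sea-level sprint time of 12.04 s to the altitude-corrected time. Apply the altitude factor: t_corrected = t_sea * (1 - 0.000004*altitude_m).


Correction factor = 1 - 0.000004 * 1610 = 0.99356
t_corrected = t_sea * factor = 12.04 * 0.99356
t_corrected = 11.9625 s

11.9625 s


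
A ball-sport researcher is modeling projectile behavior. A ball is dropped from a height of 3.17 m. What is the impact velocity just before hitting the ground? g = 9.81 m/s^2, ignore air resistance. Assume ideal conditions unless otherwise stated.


v = sqrt(2 * g * h)
v = sqrt(2 * 9.81 * 3.17)
v = sqrt(62.1954) = 7.8864 m/s

7.8864 m/s


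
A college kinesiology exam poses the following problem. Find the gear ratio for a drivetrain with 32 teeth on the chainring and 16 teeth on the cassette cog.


GR = front_teeth / rear_teeth
GR = 32 / 16
GR = 2

2


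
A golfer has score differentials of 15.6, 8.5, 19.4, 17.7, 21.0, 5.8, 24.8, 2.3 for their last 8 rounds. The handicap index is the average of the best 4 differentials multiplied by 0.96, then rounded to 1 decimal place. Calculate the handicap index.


All differentials: 15.6, 8.5, 19.4, 17.7, 21.0, 5.8, 24.8, 2.3
Sorted: 2.3, 5.8, 8.5, 15.6, 17.7, 19.4, 21.0, 24.8
Best 4: 2.3, 5.8, 8.5, 15.6
Average of best = 32.2 / 4 = 8.05
Raw index = 8.05 * 0.96 = 7.728
Handicap index = round(7.728, 1) = 7.7

7.7


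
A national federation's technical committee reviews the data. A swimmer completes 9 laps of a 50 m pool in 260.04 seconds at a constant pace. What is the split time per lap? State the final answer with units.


Split time = total_time / n_laps = 260.04 / 9
Split time = 28.8933 s per lap

28.8933 s


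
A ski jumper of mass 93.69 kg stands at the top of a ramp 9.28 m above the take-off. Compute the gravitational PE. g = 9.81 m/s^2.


PE = m * g * h
PE = 93.69 * 9.81 * 9.28
PE = 919.0989 * 9.28 = 8529.2378 J

8529.2378 J


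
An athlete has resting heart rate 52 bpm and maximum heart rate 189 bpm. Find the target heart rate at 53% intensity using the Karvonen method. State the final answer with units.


Target = HRrest + pct*(HRmax - HRrest)
Heart rate reserve = HRmax - HRrest = 189 - 52 = 137 bpm
Fraction = 53% = 0.53
Target = 52 + 0.53 * 137
Target = 52 + 72.61 = 124.61 bpm

124.61 bpm


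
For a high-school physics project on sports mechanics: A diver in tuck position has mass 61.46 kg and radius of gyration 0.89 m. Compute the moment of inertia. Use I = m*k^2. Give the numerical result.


I = m * k^2
I = 61.46 * 0.89^2
I = 61.46 * 0.7921 = 48.6825 kg*m^2

48.6825 kg*m^2


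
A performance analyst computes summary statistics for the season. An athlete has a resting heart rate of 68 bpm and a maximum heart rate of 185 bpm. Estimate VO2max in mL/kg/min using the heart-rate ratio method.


VO2max = 15.3 * HRmax / HRrest
VO2max = 15.3 * 185 / 68
VO2max = 2830.5 / 68 = 41.625 mL/kg/min

41.625 mL/kg/min


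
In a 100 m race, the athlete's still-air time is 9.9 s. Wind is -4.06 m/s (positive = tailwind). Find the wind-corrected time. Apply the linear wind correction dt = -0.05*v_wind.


dt = -0.05 * v_wind = -0.05 * -4.06 = 0.203 s
t_corrected = t_still + dt = 9.9 + (0.203)
t_corrected = 10.103 s

10.103 s


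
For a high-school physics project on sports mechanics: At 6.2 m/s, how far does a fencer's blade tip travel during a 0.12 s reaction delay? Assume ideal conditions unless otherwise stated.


d = v * t
d = 6.2 * 0.12
d = 0.744 m

0.744 m


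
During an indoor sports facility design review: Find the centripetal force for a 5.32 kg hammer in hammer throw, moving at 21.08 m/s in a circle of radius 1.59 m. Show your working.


Fc = m * v^2 / r
v^2 = 21.08^2 = 444.3664
Fc = 5.32 * 444.3664 / 1.59
Fc = 2364.0292 / 1.59 = 1486.8108 N

1486.8108 N


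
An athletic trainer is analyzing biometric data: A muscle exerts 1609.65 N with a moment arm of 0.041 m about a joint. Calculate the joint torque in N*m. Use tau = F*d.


tau = F * d
tau = 1609.65 * 0.041
tau = 65.9957 N*m

65.9957 N*m


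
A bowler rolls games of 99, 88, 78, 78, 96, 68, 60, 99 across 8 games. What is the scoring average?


Average = sum / n
Sum = 666
Average = 666 / 8 = 83.25

83.25


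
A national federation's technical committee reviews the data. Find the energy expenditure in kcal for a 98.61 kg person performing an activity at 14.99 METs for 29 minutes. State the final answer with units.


kcal = MET * mass * time_hr
Convert time: 29 min = 0.4833 hr
kcal = 14.99 * 98.61 * 0.4833
kcal = 714.4459 kcal

714.4459 kcal


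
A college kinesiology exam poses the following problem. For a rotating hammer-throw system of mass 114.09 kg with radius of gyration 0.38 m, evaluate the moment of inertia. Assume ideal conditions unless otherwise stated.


I = m * k^2
I = 114.09 * 0.38^2
I = 114.09 * 0.1444 = 16.4746 kg*m^2

16.4746 kg*m^2


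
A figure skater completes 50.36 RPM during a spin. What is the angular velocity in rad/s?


omega = RPM * 2 * pi / 60
omega = 50.36 * 2 * 3.14159 / 60
omega = 316.4212 / 60 = 5.2737 rad/s

5.2737 rad/s


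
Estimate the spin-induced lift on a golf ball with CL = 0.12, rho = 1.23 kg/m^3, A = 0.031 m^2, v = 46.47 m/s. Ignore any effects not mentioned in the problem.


FM = 0.5 * CL * rho * A * v^2
FM = 0.5 * 0.12 * 1.23 * 0.031 * 46.47^2
v^2 = 2159.4609
FM = 0.5 * 0.12 * 1.23 * 0.031 * 2159.4609 = 4.9404 N

4.9404 N


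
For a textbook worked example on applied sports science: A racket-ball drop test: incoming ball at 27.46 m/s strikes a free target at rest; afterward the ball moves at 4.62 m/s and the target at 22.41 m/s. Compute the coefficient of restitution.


e = (v2_after - v1_after) / (v1_before - v2_before)
Numerator = 22.41 - 4.62 = 17.79
Denominator = 27.46 - 0 = 27.46
e = 17.79 / 27.46 = 0.6479

0.6479


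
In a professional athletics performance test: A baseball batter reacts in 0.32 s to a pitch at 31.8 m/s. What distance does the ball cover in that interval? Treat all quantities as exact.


d = v * t
d = 31.8 * 0.32
d = 10.176 m

10.176 m


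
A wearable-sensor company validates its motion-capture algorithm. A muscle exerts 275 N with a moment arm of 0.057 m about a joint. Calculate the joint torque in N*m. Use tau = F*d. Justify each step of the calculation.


tau = F * d
tau = 275 * 0.057
tau = 15.675 N*m

15.675 N*m


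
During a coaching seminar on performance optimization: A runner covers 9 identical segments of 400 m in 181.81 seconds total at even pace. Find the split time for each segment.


Split time = total_time / n_laps = 181.81 / 9
Split time = 20.2011 s per lap

20.2011 s


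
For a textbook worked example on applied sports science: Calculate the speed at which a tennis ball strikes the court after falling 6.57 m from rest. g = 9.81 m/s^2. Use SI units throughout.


v = sqrt(2 * g * h)
v = sqrt(2 * 9.81 * 6.57)
v = sqrt(128.9034) = 11.3536 m/s

11.3536 m/s


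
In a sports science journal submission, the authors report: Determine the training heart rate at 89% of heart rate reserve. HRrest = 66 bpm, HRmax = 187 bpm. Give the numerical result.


Target = HRrest + pct*(HRmax - HRrest)
Heart rate reserve = HRmax - HRrest = 187 - 66 = 121 bpm
Fraction = 89% = 0.89
Target = 66 + 0.89 * 121
Target = 66 + 107.69 = 173.69 bpm

173.69 bpm


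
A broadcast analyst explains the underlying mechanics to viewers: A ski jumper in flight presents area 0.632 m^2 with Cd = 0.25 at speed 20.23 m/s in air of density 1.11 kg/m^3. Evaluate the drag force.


Fd = 0.5 * Cd * rho * A * v^2
Fd = 0.5 * 0.25 * 1.11 * 0.632 * 20.23^2
v^2 = 409.2529
Fd = 0.5 * 0.25 * 1.11 * 0.632 * 409.2529 = 35.8874 N

35.8874 N


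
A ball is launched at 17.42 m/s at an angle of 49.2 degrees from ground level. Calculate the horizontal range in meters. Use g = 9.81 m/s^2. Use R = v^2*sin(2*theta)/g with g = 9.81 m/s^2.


R = v^2 * sin(2*theta) / g
Convert angle to radians: theta = 49.2 deg = 0.8587 rad
sin(2*theta) = sin(1.7174) = 0.9893
R = 17.42^2 * 0.9893 / 9.81
R = 303.4564 * 0.9893 / 9.81 = 30.6015 m

30.6015 m


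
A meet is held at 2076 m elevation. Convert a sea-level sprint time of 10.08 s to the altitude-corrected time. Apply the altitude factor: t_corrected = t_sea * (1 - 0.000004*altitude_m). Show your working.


Correction factor = 1 - 0.000004 * 2076 = 0.991696
t_corrected = t_sea * factor = 10.08 * 0.991696
t_corrected = 9.9963 s

9.9963 s


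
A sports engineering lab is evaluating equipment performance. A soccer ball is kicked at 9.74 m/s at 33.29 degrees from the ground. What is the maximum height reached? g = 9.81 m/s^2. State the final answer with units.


H = (v*sin(theta))^2 / (2*g)
vy = v*sin(theta) = 9.74 * sin(33.29 deg) = 5.3461 m/s
H = vy^2 / (2*g) = 28.5804 / (2*9.81)
H = 28.5804 / 19.62 = 1.4567 m

1.4567 m


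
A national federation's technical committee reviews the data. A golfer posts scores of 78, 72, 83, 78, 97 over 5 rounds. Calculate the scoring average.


Average = sum / n
Sum = 408
Average = 408 / 5 = 81.6

81.6


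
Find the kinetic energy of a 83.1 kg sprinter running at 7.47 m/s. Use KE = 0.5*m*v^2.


KE = 0.5 * m * v^2
KE = 0.5 * 83.1 * 7.47^2
KE = 0.5 * 83.1 * 55.8009 = 2318.5274 J

2318.5274 J


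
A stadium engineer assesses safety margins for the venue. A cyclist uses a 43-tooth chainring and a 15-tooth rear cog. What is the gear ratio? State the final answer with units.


GR = front_teeth / rear_teeth
GR = 43 / 15
GR = 2.8667

2.8667


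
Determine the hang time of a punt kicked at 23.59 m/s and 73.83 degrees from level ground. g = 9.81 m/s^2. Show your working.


T = 2*v*sin(theta)/g
sin(theta) = sin(73.83 deg) = 0.9604
T = 2*23.59*0.9604 / 9.81
T = 45.3135 / 9.81 = 4.6191 s

4.6191 s


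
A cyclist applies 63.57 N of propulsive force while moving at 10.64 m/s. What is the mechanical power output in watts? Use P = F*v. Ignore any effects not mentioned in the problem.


P = F * v
P = 63.57 * 10.64
P = 676.3848 W

676.3848 W


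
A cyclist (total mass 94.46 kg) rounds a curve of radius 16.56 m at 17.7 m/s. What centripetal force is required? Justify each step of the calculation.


Fc = m * v^2 / r
v^2 = 17.7^2 = 313.29
Fc = 94.46 * 313.29 / 16.56
Fc = 29593.3734 / 16.56 = 1787.0395 N

1787.0395 N


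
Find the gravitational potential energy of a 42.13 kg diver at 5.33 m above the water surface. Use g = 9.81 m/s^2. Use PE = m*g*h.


PE = m * g * h
PE = 42.13 * 9.81 * 5.33
PE = 413.2953 * 5.33 = 2202.8639 J

2202.8639 J


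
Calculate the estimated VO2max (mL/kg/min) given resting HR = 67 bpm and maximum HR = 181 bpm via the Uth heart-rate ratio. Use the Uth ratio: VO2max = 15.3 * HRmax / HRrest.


VO2max = 15.3 * HRmax / HRrest
VO2max = 15.3 * 181 / 67
VO2max = 2769.3 / 67 = 41.3328 mL/kg/min

41.3328 mL/kg/min


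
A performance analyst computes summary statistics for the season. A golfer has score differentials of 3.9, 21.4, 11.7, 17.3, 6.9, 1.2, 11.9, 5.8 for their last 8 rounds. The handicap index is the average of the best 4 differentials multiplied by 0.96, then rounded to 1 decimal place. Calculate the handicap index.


All differentials: 3.9, 21.4, 11.7, 17.3, 6.9, 1.2, 11.9, 5.8
Sorted: 1.2, 3.9, 5.8, 6.9, 11.7, 11.9, 17.3, 21.4
Best 4: 1.2, 3.9, 5.8, 6.9
Average of best = 17.8 / 4 = 4.45
Raw index = 4.45 * 0.96 = 4.272
Handicap index = round(4.272, 1) = 4.3

4.3


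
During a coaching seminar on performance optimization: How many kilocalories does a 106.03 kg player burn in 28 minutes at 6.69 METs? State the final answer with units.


kcal = MET * mass * time_hr
Convert time: 28 min = 0.4667 hr
kcal = 6.69 * 106.03 * 0.4667
kcal = 331.0257 kcal

331.0257 kcal


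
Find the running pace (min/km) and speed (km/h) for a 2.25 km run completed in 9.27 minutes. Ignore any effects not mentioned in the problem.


Pace = time / distance = 9.27 min / 2.25 km = 4.12 min/km
Speed = distance / time_in_hours = 2.25 / 0.1545 hr
Speed = 14.5631 km/h

4.12 min/km, 14.5631 km/h


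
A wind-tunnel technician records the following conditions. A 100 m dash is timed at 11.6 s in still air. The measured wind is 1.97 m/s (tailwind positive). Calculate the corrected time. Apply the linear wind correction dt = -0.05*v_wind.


dt = -0.05 * v_wind = -0.05 * 1.97 = -0.0985 s
t_corrected = t_still + dt = 11.6 + (-0.0985)
t_corrected = 11.5015 s

11.5015 s


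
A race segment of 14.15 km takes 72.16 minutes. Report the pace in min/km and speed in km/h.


Pace = time / distance = 72.16 min / 14.15 km = 5.0996 min/km
Speed = distance / time_in_hours = 14.15 / 1.2027 hr
Speed = 11.7655 km/h

5.0996 min/km, 11.7655 km/h


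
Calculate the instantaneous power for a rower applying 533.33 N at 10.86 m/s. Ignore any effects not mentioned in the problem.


P = F * v
P = 533.33 * 10.86
P = 5791.9638 W

5791.9638 W


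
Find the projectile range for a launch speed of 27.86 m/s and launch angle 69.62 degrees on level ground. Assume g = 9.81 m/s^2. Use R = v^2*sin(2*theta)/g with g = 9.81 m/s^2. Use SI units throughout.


R = v^2 * sin(2*theta) / g
Convert angle to radians: theta = 69.62 deg = 1.2151 rad
sin(2*theta) = sin(2.4302) = 0.6529
R = 27.86^2 * 0.6529 / 9.81
R = 776.1796 * 0.6529 / 9.81 = 51.6576 m

51.6576 m


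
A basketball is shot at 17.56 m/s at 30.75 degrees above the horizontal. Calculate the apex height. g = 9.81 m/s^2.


H = (v*sin(theta))^2 / (2*g)
vy = v*sin(theta) = 17.56 * sin(30.75 deg) = 8.9783 m/s
H = vy^2 / (2*g) = 80.61 / (2*9.81)
H = 80.61 / 19.62 = 4.1086 m

4.1086 m


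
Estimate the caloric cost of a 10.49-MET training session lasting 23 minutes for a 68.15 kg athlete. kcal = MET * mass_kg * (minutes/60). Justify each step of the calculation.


kcal = MET * mass * time_hr
Convert time: 23 min = 0.3833 hr
kcal = 10.49 * 68.15 * 0.3833
kcal = 274.0425 kcal

274.0425 kcal


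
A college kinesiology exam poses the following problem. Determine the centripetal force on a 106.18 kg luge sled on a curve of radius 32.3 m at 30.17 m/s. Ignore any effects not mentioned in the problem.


Fc = m * v^2 / r
v^2 = 30.17^2 = 910.2289
Fc = 106.18 * 910.2289 / 32.3
Fc = 96648.1046 / 32.3 = 2992.2014 N

2992.2014 N


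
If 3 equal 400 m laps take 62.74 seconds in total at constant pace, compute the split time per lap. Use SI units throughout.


Split time = total_time / n_laps = 62.74 / 3
Split time = 20.9133 s per lap

20.9133 s


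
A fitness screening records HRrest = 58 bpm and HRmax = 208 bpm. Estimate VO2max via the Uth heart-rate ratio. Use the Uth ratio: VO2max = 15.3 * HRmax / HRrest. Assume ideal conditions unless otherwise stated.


VO2max = 15.3 * HRmax / HRrest
VO2max = 15.3 * 208 / 58
VO2max = 3182.4 / 58 = 54.869 mL/kg/min

54.869 mL/kg/min


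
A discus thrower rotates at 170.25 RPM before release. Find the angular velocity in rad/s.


omega = RPM * 2 * pi / 60
omega = 170.25 * 2 * 3.14159 / 60
omega = 1069.7123 / 60 = 17.8285 rad/s

17.8285 rad/s


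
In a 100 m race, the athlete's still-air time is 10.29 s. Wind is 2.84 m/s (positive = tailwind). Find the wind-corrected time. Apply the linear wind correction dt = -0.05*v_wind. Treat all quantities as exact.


dt = -0.05 * v_wind = -0.05 * 2.84 = -0.142 s
t_corrected = t_still + dt = 10.29 + (-0.142)
t_corrected = 10.148 s

10.148 s


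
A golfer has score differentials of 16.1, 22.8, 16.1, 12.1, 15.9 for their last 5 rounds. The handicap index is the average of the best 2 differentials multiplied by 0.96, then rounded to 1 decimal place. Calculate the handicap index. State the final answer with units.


All differentials: 16.1, 22.8, 16.1, 12.1, 15.9
Sorted: 12.1, 15.9, 16.1, 16.1, 22.8
Best 2: 12.1, 15.9
Average of best = 28 / 2 = 14
Raw index = 14 * 0.96 = 13.44
Handicap index = round(13.44, 1) = 13.4

13.4


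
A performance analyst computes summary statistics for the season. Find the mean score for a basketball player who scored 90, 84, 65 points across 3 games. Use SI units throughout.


Average = sum / n
Sum = 239
Average = 239 / 3 = 79.6667

79.6667


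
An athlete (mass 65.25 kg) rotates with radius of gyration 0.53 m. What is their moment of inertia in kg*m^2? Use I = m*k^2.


I = m * k^2
I = 65.25 * 0.53^2
I = 65.25 * 0.2809 = 18.3287 kg*m^2

18.3287 kg*m^2


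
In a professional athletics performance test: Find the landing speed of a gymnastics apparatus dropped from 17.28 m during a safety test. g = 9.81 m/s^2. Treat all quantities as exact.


v = sqrt(2 * g * h)
v = sqrt(2 * 9.81 * 17.28)
v = sqrt(339.0336) = 18.4129 m/s

18.4129 m/s


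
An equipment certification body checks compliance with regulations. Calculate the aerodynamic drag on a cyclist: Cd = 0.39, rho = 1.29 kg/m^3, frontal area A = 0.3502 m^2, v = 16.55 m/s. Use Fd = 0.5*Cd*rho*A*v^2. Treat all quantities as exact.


Fd = 0.5 * Cd * rho * A * v^2
Fd = 0.5 * 0.39 * 1.29 * 0.3502 * 16.55^2
v^2 = 273.9025
Fd = 0.5 * 0.39 * 1.29 * 0.3502 * 273.9025 = 24.1288 N

24.1288 N


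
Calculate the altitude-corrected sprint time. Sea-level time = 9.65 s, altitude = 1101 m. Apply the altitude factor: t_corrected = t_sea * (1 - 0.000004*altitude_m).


Correction factor = 1 - 0.000004 * 1101 = 0.995596
t_corrected = t_sea * factor = 9.65 * 0.995596
t_corrected = 9.6075 s

9.6075 s


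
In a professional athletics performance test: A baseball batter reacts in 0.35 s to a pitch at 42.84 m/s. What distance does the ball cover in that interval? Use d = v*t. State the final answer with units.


d = v * t
d = 42.84 * 0.35
d = 14.994 m

14.994 m


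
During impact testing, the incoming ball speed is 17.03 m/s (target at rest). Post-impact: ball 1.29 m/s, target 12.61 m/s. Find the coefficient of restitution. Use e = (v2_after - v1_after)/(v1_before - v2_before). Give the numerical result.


e = (v2_after - v1_after) / (v1_before - v2_before)
Numerator = 12.61 - 1.29 = 11.32
Denominator = 17.03 - 0 = 17.03
e = 11.32 / 17.03 = 0.6647

0.6647


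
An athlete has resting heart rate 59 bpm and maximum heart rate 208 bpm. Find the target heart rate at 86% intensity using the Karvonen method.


Target = HRrest + pct*(HRmax - HRrest)
Heart rate reserve = HRmax - HRrest = 208 - 59 = 149 bpm
Fraction = 86% = 0.86
Target = 59 + 0.86 * 149
Target = 59 + 128.14 = 187.14 bpm

187.14 bpm


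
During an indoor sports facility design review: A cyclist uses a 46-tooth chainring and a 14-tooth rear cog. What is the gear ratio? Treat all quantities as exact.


GR = front_teeth / rear_teeth
GR = 46 / 14
GR = 3.2857

3.2857


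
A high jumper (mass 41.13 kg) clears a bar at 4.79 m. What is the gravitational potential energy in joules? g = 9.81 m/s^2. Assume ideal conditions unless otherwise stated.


PE = m * g * h
PE = 41.13 * 9.81 * 4.79
PE = 403.4853 * 4.79 = 1932.6946 J

1932.6946 J


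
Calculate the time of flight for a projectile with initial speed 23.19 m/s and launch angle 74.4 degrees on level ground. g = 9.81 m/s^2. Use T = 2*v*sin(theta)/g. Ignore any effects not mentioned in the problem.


T = 2*v*sin(theta)/g
sin(theta) = sin(74.4 deg) = 0.9632
T = 2*23.19*0.9632 / 9.81
T = 44.6715 / 9.81 = 4.5537 s

4.5537 s


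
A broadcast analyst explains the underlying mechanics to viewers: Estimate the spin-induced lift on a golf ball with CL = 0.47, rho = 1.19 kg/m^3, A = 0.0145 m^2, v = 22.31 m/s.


FM = 0.5 * CL * rho * A * v^2
FM = 0.5 * 0.47 * 1.19 * 0.0145 * 22.31^2
v^2 = 497.7361
FM = 0.5 * 0.47 * 1.19 * 0.0145 * 497.7361 = 2.0183 N

2.0183 N


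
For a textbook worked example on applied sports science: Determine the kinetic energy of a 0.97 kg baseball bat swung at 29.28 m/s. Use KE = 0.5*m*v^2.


KE = 0.5 * m * v^2
KE = 0.5 * 0.97 * 29.28^2
KE = 0.5 * 0.97 * 857.3184 = 415.7994 J

415.7994 J


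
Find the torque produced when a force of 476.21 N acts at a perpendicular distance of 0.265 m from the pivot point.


tau = F * d
tau = 476.21 * 0.265
tau = 126.1957 N*m

126.1957 N*m


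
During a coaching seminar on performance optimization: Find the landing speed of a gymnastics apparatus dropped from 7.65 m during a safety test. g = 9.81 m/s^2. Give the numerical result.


v = sqrt(2 * g * h)
v = sqrt(2 * 9.81 * 7.65)
v = sqrt(150.093) = 12.2512 m/s

12.2512 m/s


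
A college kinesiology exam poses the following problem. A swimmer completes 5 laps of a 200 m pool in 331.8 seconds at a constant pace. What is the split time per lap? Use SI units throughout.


Split time = total_time / n_laps = 331.8 / 5
Split time = 66.36 s per lap

66.36 s


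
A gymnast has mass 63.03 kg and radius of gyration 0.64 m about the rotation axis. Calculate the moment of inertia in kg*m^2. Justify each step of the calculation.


I = m * k^2
I = 63.03 * 0.64^2
I = 63.03 * 0.4096 = 25.8171 kg*m^2

25.8171 kg*m^2


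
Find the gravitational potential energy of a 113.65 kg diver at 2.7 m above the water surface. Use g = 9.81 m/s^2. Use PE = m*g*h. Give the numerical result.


PE = m * g * h
PE = 113.65 * 9.81 * 2.7
PE = 1114.9065 * 2.7 = 3010.2476 J

3010.2476 J


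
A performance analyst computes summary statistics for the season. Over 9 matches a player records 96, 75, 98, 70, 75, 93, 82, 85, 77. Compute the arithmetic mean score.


Average = sum / n
Sum = 751
Average = 751 / 9 = 83.4444

83.4444


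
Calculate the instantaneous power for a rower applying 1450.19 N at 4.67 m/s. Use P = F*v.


P = F * v
P = 1450.19 * 4.67
P = 6772.3873 W

6772.3873 W


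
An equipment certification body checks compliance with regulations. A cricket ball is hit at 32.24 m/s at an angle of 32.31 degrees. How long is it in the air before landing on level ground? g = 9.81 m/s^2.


T = 2*v*sin(theta)/g
sin(theta) = sin(32.31 deg) = 0.5345
T = 2*32.24*0.5345 / 9.81
T = 34.4646 / 9.81 = 3.5132 s

3.5132 s


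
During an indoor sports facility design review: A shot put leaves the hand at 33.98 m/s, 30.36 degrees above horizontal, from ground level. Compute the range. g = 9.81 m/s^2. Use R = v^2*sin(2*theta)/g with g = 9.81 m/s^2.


R = v^2 * sin(2*theta) / g
Convert angle to radians: theta = 30.36 deg = 0.5299 rad
sin(2*theta) = sin(1.0598) = 0.8722
R = 33.98^2 * 0.8722 / 9.81
R = 1154.6404 * 0.8722 / 9.81 = 102.663 m

102.663 m


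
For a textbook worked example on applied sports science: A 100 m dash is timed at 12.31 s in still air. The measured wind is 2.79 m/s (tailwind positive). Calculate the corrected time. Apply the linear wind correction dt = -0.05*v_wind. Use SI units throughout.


dt = -0.05 * v_wind = -0.05 * 2.79 = -0.1395 s
t_corrected = t_still + dt = 12.31 + (-0.1395)
t_corrected = 12.1705 s

12.1705 s


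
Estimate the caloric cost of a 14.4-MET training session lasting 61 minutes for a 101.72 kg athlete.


kcal = MET * mass * time_hr
Convert time: 61 min = 1.0167 hr
kcal = 14.4 * 101.72 * 1.0167
kcal = 1489.1808 kcal

1489.1808 kcal


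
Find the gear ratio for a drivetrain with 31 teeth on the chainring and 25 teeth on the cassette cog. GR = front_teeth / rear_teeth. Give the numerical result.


GR = front_teeth / rear_teeth
GR = 31 / 25
GR = 1.24

1.24


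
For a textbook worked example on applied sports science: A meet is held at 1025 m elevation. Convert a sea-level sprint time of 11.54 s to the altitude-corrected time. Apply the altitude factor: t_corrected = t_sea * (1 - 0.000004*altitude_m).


Correction factor = 1 - 0.000004 * 1025 = 0.9959
t_corrected = t_sea * factor = 11.54 * 0.9959
t_corrected = 11.4927 s

11.4927 s


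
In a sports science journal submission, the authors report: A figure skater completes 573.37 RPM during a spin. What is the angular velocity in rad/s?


omega = RPM * 2 * pi / 60
omega = 573.37 * 2 * 3.14159 / 60
omega = 3602.59 / 60 = 60.0432 rad/s

60.0432 rad/s


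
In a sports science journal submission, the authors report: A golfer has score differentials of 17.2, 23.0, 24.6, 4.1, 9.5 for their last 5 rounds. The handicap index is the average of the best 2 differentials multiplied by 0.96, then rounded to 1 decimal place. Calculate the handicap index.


All differentials: 17.2, 23.0, 24.6, 4.1, 9.5
Sorted: 4.1, 9.5, 17.2, 23.0, 24.6
Best 2: 4.1, 9.5
Average of best = 13.6 / 2 = 6.8
Raw index = 6.8 * 0.96 = 6.528
Handicap index = round(6.528, 1) = 6.5

6.5
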